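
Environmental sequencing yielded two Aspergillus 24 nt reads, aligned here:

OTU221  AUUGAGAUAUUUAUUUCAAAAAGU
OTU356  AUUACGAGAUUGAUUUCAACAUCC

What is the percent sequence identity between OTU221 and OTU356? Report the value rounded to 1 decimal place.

66.7%

Differing sites — 4:G/A; 5:A/C; 8:U/G; 12:U/G; 20:A/C; 22:A/U; 23:G/C; 24:U/C.
16 of the 24 sites match, so the percent identity is 16/24 × 100 = 66.7%.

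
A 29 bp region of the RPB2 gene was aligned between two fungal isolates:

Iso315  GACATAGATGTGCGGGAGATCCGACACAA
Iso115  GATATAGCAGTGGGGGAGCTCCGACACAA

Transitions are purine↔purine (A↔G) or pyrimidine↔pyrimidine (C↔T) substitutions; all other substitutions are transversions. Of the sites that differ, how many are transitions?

1

The sequences differ at positions 3 (C/T, transition), 8 (A/C, transversion), 9 (T/A, transversion), 13 (C/G, transversion), 19 (A/C, transversion).
Of the 5 differences, 1 transition and 4 transversions, so the answer is 1.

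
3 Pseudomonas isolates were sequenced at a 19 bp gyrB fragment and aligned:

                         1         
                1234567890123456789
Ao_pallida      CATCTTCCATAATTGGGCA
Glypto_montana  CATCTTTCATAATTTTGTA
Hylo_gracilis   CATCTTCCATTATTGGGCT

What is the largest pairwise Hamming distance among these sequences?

6

Pairwise Hamming distances:
  Ao_pallida vs Glypto_montana: 4
  Ao_pallida vs Hylo_gracilis: 2
  Glypto_montana vs Hylo_gracilis: 6
The largest is 6, between Glypto_montana and Hylo_gracilis.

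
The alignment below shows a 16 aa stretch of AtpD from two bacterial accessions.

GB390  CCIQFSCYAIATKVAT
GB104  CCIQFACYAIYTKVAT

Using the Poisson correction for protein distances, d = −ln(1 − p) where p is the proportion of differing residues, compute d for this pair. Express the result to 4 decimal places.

Differing sites — 6:S/A; 11:A/Y.
p = 2/16 = 0.125000.
d = −ln(1 − 0.125000) = −ln(0.875000) = 0.1335.

0.1335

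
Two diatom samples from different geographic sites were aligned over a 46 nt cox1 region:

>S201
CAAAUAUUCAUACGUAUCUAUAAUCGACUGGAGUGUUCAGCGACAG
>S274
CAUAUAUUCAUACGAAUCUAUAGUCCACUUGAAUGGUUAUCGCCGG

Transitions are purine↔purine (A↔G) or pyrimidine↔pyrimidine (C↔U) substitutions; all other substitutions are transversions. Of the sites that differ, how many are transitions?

4

The sequences differ at positions 3 (A/U, transversion), 15 (U/A, transversion), 23 (A/G, transition), 26 (G/C, transversion), 30 (G/U, transversion), 33 (G/A, transition), 36 (U/G, transversion), 38 (C/U, transition), 40 (G/U, transversion), 43 (A/C, transversion), 45 (A/G, transition).
Of the 11 differences, 4 transitions and 7 transversions, so the answer is 4.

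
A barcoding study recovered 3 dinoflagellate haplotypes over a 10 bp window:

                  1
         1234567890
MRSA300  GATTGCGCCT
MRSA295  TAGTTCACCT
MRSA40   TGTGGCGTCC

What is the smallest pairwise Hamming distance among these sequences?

Pairwise Hamming distances:
  MRSA300 vs MRSA295: 4
  MRSA300 vs MRSA40: 5
  MRSA295 vs MRSA40: 7
The smallest is 4, between MRSA300 and MRSA295.

4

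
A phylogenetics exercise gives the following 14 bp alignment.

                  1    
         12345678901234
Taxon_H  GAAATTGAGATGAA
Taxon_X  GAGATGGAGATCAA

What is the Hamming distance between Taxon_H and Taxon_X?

The sequences differ at positions 3 (A/G), 6 (T/G), 12 (G/C).
That gives 3 mismatches out of 14 aligned sites, so the Hamming distance is 3.

3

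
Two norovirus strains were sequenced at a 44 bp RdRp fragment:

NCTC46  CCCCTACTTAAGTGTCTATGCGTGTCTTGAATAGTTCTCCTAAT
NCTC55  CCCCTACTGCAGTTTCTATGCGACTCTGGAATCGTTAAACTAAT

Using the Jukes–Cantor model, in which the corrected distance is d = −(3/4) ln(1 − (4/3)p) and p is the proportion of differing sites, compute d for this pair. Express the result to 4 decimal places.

The sequences differ at positions 9 (T/G), 10 (A/C), 14 (G/T), 23 (T/A), 24 (G/C), 28 (T/G), 33 (A/C), 37 (C/A), 38 (T/A), 39 (C/A).
p = 10/44 = 0.227273.
d = −0.75 · ln(1 − (4/3)·0.227273) = −0.75 · ln(0.696969) = −0.75 · (-0.361014) = 0.2708.

0.2708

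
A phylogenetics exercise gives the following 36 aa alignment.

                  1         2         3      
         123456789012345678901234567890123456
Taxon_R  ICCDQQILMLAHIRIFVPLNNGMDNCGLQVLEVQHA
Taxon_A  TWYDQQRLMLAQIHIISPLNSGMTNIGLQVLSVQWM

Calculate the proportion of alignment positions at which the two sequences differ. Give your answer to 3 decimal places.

0.389

The sequences differ at positions 1 (I/T), 2 (C/W), 3 (C/Y), 7 (I/R), 12 (H/Q), 14 (R/H), 16 (F/I), 17 (V/S), 21 (N/S), 24 (D/T), 26 (C/I), 32 (E/S), 35 (H/W), 36 (A/M).
There are 14 differences over 36 sites, so p = 14/36 = 0.389.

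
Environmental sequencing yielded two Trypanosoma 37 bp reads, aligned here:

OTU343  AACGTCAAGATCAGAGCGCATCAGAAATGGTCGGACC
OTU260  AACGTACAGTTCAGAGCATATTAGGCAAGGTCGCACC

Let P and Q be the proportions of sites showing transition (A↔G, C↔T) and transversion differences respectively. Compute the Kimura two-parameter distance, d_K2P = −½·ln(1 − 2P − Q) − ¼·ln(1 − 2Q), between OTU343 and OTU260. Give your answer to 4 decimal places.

0.3357

The sequences differ at positions 6 (C/A, transversion), 7 (A/C, transversion), 10 (A/T, transversion), 18 (G/A, transition), 19 (C/T, transition), 22 (C/T, transition), 25 (A/G, transition), 26 (A/C, transversion), 28 (T/A, transversion), 34 (G/C, transversion).
Of the 10 differences, 4 transitions and 6 transversions over 37 sites: P = 4/37 = 0.108108, Q = 6/37 = 0.162162.
d = −0.5·ln(0.621622) − 0.25·ln(0.675676) = −0.5·(-0.475423) − 0.25·(-0.392042) = 0.3357.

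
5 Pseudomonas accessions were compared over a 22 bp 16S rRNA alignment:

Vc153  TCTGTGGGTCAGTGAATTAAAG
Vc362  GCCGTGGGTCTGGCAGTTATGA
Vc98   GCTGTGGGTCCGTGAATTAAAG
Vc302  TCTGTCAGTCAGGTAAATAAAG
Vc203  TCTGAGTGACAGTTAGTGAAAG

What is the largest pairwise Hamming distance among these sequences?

Pairwise Hamming distances:
  Vc153 vs Vc362: 9
  Vc153 vs Vc98: 2
  Vc153 vs Vc302: 5
  Vc153 vs Vc203: 6
  Vc362 vs Vc98: 8
  Vc362 vs Vc302: 11
  Vc362 vs Vc203: 12
  Vc98 vs Vc302: 7
  Vc98 vs Vc203: 8
  Vc302 vs Vc203: 8
The largest is 12, between Vc362 and Vc203.

12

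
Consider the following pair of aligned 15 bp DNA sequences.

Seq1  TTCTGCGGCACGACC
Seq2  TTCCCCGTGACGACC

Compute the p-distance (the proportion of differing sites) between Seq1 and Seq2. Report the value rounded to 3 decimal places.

Mismatches occur at site 4 (T↔C), site 5 (G↔C), site 8 (G↔T), site 9 (C↔G).
There are 4 differences over 15 sites, so p = 4/15 = 0.267.

0.267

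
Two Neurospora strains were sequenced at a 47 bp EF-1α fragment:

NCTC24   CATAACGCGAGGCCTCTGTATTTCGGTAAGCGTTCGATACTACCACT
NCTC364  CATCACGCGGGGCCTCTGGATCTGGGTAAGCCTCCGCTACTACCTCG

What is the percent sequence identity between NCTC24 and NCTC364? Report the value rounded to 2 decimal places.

78.72%

Differing sites — 4:A/C; 10:A/G; 19:T/G; 22:T/C; 24:C/G; 32:G/C; 34:T/C; 37:A/C; 45:A/T; 47:T/G.
37 of the 47 sites match, so the percent identity is 37/47 × 100 = 78.72%.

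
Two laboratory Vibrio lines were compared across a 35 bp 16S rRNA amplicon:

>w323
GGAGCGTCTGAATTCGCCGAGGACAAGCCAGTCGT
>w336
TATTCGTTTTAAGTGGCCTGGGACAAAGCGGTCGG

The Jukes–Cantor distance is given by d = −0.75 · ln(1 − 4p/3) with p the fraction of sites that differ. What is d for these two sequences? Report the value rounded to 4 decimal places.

The sequences differ at positions 1 (G/T), 2 (G/A), 3 (A/T), 4 (G/T), 8 (C/T), 10 (G/T), 13 (T/G), 15 (C/G), 19 (G/T), 20 (A/G), 27 (G/A), 28 (C/G), 30 (A/G), 35 (T/G).
p = 14/35 = 0.400000.
d = −0.75 · ln(1 − (4/3)·0.400000) = −0.75 · ln(0.466667) = −0.75 · (-0.762139) = 0.5716.

0.5716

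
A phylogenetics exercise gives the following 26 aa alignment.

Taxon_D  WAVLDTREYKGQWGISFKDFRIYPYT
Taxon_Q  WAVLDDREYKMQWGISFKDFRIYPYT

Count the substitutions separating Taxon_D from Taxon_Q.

2

Mismatches occur at site 6 (T/D), site 11 (G/M).
That gives 2 mismatches out of 26 aligned sites, so the Hamming distance is 2.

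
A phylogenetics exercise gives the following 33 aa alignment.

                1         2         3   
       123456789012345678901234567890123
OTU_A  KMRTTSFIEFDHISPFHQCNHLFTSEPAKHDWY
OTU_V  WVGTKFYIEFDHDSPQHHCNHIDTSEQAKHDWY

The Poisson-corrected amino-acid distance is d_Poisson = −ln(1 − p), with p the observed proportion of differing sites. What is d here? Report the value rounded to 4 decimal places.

0.4520

Mismatches occur at site 1 (K/W), site 2 (M/V), site 3 (R/G), site 5 (T/K), site 6 (S/F), site 7 (F/Y), site 13 (I/D), site 16 (F/Q), site 18 (Q/H), site 22 (L/I), site 23 (F/D), site 27 (P/Q).
p = 12/33 = 0.363636.
d = −ln(1 − 0.363636) = −ln(0.636364) = 0.4520.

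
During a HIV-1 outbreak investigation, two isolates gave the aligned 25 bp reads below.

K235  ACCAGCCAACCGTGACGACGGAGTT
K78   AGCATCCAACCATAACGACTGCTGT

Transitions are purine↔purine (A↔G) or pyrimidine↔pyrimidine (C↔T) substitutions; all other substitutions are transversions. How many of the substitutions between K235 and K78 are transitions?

2

The sequences differ at positions 2 (C/G, transversion), 5 (G/T, transversion), 12 (G/A, transition), 14 (G/A, transition), 20 (G/T, transversion), 22 (A/C, transversion), 23 (G/T, transversion), 24 (T/G, transversion).
Of the 8 differences, 2 transitions and 6 transversions, so the answer is 2.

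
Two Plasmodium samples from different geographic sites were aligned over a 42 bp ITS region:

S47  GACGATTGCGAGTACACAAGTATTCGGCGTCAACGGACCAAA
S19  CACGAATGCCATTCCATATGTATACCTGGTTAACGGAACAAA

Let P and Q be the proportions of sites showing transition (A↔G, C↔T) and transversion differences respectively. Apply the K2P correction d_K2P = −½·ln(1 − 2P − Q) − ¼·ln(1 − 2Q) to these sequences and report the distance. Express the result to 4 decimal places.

Mismatches occur at site 1 (G↔C, transversion), site 6 (T↔A, transversion), site 10 (G↔C, transversion), site 12 (G↔T, transversion), site 14 (A↔C, transversion), site 17 (C↔T, transition), site 19 (A↔T, transversion), site 24 (T↔A, transversion), site 26 (G↔C, transversion), site 27 (G↔T, transversion), site 28 (C↔G, transversion), site 31 (C↔T, transition), site 38 (C↔A, transversion).
Of the 13 differences, 2 transitions and 11 transversions over 42 sites: P = 2/42 = 0.047619, Q = 11/42 = 0.261905.
d = −0.5·ln(0.642857) − 0.25·ln(0.476190) = −0.5·(-0.441833) − 0.25·(-0.741938) = 0.4064.

0.4064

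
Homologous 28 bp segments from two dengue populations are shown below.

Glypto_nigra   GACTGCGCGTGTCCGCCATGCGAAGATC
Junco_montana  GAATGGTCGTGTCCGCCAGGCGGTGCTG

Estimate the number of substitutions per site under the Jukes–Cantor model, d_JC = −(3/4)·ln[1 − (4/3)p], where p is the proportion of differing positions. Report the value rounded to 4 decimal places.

Mismatches occur at site 3 (C↔A), site 6 (C↔G), site 7 (G↔T), site 19 (T↔G), site 23 (A↔G), site 24 (A↔T), site 26 (A↔C), site 28 (C↔G).
p = 8/28 = 0.285714.
d = −0.75 · ln(1 − (4/3)·0.285714) = −0.75 · ln(0.619048) = −0.75 · (-0.479572) = 0.3597.

0.3597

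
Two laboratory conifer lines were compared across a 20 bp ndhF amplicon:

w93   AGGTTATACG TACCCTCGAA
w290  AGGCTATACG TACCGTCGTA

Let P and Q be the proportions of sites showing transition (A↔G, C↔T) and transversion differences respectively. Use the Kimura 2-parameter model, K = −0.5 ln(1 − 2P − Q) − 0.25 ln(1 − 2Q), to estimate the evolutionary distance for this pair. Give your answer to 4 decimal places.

0.1674

Differing sites — 4:T/C (Ti); 15:C/G (Tv); 19:A/T (Tv).
Of the 3 differences, 1 transition and 2 transversions over 20 sites: P = 1/20 = 0.050000, Q = 2/20 = 0.100000.
d = −0.5·ln(0.800000) − 0.25·ln(0.800000) = −0.5·(-0.223144) − 0.25·(-0.223144) = 0.1674.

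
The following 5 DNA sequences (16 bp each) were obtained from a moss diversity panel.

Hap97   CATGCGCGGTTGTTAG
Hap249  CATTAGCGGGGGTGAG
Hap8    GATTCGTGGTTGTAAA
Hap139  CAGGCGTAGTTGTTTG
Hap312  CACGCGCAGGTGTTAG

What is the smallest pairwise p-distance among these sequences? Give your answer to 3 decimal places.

0.188

Pairwise Hamming distances:
  Hap97 vs Hap249: 5
  Hap97 vs Hap8: 5
  Hap97 vs Hap139: 4
  Hap97 vs Hap312: 3
  Hap249 vs Hap8: 7
  Hap249 vs Hap139: 9
  Hap249 vs Hap312: 6
  Hap8 vs Hap139: 7
  Hap8 vs Hap312: 8
  Hap139 vs Hap312: 4
The smallest is 3 mismatches, between Hap97 and Hap312; p = 3/16 = 0.188.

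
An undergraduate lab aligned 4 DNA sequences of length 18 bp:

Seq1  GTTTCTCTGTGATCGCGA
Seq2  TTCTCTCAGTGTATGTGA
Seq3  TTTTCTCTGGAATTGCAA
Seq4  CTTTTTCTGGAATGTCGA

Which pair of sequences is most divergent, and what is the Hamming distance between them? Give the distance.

11

Pairwise Hamming distances:
  Seq1 vs Seq2: 7
  Seq1 vs Seq3: 5
  Seq1 vs Seq4: 6
  Seq2 vs Seq3: 8
  Seq2 vs Seq4: 11
  Seq3 vs Seq4: 5
The largest is 11, between Seq2 and Seq4.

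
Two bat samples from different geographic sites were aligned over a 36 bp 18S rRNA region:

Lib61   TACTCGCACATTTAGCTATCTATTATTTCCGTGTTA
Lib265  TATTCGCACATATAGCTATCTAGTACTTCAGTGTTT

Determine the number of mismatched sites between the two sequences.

The sequences differ at positions 3 (C/T), 12 (T/A), 23 (T/G), 26 (T/C), 30 (C/A), 36 (A/T).
That gives 6 mismatches out of 36 aligned sites, so the Hamming distance is 6.

6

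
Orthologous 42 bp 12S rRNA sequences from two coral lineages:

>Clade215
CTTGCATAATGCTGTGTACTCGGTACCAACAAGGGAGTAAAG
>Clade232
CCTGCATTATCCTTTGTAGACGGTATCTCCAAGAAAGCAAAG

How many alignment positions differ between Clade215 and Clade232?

12

Mismatches occur at site 2 (T→C), site 8 (A→T), site 11 (G→C), site 14 (G→T), site 19 (C→G), site 20 (T→A), site 26 (C→T), site 28 (A→T), site 29 (A→C), site 34 (G→A), site 35 (G→A), site 38 (T→C).
That gives 12 mismatches out of 42 aligned sites, so the Hamming distance is 12.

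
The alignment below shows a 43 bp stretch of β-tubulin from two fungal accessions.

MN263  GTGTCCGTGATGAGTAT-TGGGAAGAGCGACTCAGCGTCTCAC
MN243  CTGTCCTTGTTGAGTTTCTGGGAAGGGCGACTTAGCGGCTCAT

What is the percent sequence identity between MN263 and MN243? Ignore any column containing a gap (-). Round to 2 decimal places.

Excluding the 1 gap column leaves 42 comparable sites.
Differing sites — 1:G/C; 7:G/T; 10:A/T; 16:A/T; 26:A/G; 33:C/T; 38:T/G; 43:C/T.
34 of the 42 comparable sites match, so the percent identity is 34/42 × 100 = 80.95%.

80.95%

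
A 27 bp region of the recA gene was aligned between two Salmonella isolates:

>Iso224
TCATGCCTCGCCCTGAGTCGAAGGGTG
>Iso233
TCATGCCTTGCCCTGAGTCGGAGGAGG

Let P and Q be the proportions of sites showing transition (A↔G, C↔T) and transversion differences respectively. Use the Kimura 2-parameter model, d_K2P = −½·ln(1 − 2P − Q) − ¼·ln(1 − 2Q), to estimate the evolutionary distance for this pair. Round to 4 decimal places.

0.1693

Mismatches occur at site 9 (C↔T, transition), site 21 (A↔G, transition), site 25 (G↔A, transition), site 26 (T↔G, transversion).
Of the 4 differences, 3 transitions and 1 transversion over 27 sites: P = 3/27 = 0.111111, Q = 1/27 = 0.037037.
d = −0.5·ln(0.740741) − 0.25·ln(0.925926) = −0.5·(-0.300104) − 0.25·(-0.076961) = 0.1693.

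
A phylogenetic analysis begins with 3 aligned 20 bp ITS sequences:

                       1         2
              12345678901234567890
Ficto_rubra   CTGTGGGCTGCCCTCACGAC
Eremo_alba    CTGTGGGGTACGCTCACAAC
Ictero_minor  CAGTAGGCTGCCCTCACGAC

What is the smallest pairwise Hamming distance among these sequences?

2

Pairwise Hamming distances:
  Ficto_rubra vs Eremo_alba: 4
  Ficto_rubra vs Ictero_minor: 2
  Eremo_alba vs Ictero_minor: 6
The smallest is 2, between Ficto_rubra and Ictero_minor.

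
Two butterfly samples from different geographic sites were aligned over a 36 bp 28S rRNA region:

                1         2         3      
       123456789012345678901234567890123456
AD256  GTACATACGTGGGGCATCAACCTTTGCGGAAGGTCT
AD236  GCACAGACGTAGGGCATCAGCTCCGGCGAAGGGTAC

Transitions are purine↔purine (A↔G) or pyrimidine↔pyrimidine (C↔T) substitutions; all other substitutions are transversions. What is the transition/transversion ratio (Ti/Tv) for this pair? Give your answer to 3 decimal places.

The sequences differ at positions 2 (T/C, transition), 6 (T/G, transversion), 11 (G/A, transition), 20 (A/G, transition), 22 (C/T, transition), 23 (T/C, transition), 24 (T/C, transition), 25 (T/G, transversion), 29 (G/A, transition), 31 (A/G, transition), 35 (C/A, transversion), 36 (T/C, transition).
Of the 12 differences, 9 transitions and 3 transversions, so Ti/Tv = 9/3 = 3.000.

3.000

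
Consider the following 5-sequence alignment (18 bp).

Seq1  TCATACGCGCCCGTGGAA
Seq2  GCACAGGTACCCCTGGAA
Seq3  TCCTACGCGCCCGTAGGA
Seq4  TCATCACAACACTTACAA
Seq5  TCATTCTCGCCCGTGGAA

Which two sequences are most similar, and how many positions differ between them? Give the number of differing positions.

2

Pairwise Hamming distances:
  Seq1 vs Seq2: 6
  Seq1 vs Seq3: 3
  Seq1 vs Seq4: 9
  Seq1 vs Seq5: 2
  Seq2 vs Seq3: 9
  Seq2 vs Seq4: 10
  Seq2 vs Seq5: 8
  Seq3 vs Seq4: 10
  Seq3 vs Seq5: 5
  Seq4 vs Seq5: 9
The smallest is 2, between Seq1 and Seq5.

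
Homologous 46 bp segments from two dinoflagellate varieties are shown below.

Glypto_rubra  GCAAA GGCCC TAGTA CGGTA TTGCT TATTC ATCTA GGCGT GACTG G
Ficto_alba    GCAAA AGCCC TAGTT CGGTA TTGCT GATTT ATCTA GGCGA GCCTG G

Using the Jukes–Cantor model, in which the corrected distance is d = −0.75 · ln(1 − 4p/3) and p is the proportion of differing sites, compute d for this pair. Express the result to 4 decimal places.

0.1433

Differing sites — 6:G/A; 15:A/T; 26:T/G; 30:C/T; 40:T/A; 42:A/C.
p = 6/46 = 0.130435.
d = −0.75 · ln(1 − (4/3)·0.130435) = −0.75 · ln(0.826087) = −0.75 · (-0.191055) = 0.1433.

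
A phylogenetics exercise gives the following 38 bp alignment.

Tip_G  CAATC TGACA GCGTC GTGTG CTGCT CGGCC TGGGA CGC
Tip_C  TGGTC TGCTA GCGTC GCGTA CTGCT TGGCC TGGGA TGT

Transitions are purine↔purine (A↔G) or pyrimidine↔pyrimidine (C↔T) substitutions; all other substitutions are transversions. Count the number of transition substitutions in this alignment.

9

The sequences differ at positions 1 (C/T, transition), 2 (A/G, transition), 3 (A/G, transition), 8 (A/C, transversion), 9 (C/T, transition), 17 (T/C, transition), 20 (G/A, transition), 26 (C/T, transition), 36 (C/T, transition), 38 (C/T, transition).
Of the 10 differences, 9 transitions and 1 transversion, so the answer is 9.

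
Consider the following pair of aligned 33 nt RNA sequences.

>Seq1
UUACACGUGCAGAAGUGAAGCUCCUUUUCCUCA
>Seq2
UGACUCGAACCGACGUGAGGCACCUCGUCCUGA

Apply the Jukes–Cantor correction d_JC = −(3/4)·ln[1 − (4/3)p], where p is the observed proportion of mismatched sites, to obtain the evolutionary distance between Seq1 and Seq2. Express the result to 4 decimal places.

0.4408

The sequences differ at positions 2 (U/G), 5 (A/U), 8 (U/A), 9 (G/A), 11 (A/C), 14 (A/C), 19 (A/G), 22 (U/A), 26 (U/C), 27 (U/G), 32 (C/G).
p = 11/33 = 0.333333.
d = −0.75 · ln(1 − (4/3)·0.333333) = −0.75 · ln(0.555556) = −0.75 · (-0.587786) = 0.4408.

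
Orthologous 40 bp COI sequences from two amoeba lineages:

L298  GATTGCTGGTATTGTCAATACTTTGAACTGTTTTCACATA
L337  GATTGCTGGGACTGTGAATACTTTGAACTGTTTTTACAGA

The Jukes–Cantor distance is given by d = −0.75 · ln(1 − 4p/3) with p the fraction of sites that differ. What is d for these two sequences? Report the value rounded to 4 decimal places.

The sequences differ at positions 10 (T/G), 12 (T/C), 16 (C/G), 35 (C/T), 39 (T/G).
p = 5/40 = 0.125000.
d = −0.75 · ln(1 − (4/3)·0.125000) = −0.75 · ln(0.833333) = −0.75 · (-0.182322) = 0.1367.

0.1367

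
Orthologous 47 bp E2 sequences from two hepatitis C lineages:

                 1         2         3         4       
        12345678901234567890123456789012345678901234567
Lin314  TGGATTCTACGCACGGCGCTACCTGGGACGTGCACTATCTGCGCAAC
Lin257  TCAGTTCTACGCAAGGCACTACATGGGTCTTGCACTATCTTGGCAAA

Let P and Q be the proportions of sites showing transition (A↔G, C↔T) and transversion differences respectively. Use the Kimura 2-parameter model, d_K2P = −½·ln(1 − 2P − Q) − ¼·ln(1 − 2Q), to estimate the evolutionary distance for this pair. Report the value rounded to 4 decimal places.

Mismatches occur at site 2 (G→C, transversion), site 3 (G→A, transition), site 4 (A→G, transition), site 14 (C→A, transversion), site 18 (G→A, transition), site 23 (C→A, transversion), site 28 (A→T, transversion), site 30 (G→T, transversion), site 41 (G→T, transversion), site 42 (C→G, transversion), site 47 (C→A, transversion).
Of the 11 differences, 3 transitions and 8 transversions over 47 sites: P = 3/47 = 0.063830, Q = 8/47 = 0.170213.
d = −0.5·ln(0.702127) − 0.25·ln(0.659574) = −0.5·(-0.353641) − 0.25·(-0.416161) = 0.2809.

0.2809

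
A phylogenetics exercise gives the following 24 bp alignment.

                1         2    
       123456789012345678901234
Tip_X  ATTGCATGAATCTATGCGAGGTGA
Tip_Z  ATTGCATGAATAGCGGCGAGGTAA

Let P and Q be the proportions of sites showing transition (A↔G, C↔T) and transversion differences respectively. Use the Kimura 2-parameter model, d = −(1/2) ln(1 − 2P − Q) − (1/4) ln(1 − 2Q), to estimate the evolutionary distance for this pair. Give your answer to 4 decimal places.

0.2452

The sequences differ at positions 12 (C/A, transversion), 13 (T/G, transversion), 14 (A/C, transversion), 15 (T/G, transversion), 23 (G/A, transition).
Of the 5 differences, 1 transition and 4 transversions over 24 sites: P = 1/24 = 0.041667, Q = 4/24 = 0.166667.
d = −0.5·ln(0.749999) − 0.25·ln(0.666666) = −0.5·(-0.287683) − 0.25·(-0.405466) = 0.2452.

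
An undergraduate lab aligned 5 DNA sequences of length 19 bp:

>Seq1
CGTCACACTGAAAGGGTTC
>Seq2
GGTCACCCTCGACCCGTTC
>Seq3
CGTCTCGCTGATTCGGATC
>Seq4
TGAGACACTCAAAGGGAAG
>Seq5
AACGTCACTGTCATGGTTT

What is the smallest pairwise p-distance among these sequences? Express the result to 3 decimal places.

0.316

Pairwise Hamming distances:
  Seq1 vs Seq2: 7
  Seq1 vs Seq3: 6
  Seq1 vs Seq4: 7
  Seq1 vs Seq5: 9
  Seq2 vs Seq3: 9
  Seq2 vs Seq4: 11
  Seq2 vs Seq5: 13
  Seq3 vs Seq4: 11
  Seq3 vs Seq5: 11
  Seq4 vs Seq5: 11
The smallest is 6 mismatches, between Seq1 and Seq3; p = 6/19 = 0.316.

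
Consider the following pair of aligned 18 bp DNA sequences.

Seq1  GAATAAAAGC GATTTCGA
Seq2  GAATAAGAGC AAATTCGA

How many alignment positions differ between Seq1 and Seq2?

Differing sites — 7:A/G; 11:G/A; 13:T/A.
That gives 3 mismatches out of 18 aligned sites, so the Hamming distance is 3.

3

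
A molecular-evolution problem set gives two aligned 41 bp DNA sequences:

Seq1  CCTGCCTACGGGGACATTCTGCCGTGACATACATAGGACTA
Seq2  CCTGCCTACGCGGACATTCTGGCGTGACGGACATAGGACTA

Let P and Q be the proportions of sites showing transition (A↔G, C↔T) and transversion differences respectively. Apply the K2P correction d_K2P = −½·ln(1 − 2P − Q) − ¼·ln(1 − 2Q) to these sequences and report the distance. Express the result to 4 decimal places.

The sequences differ at positions 11 (G/C, transversion), 22 (C/G, transversion), 29 (A/G, transition), 30 (T/G, transversion).
Of the 4 differences, 1 transition and 3 transversions over 41 sites: P = 1/41 = 0.024390, Q = 3/41 = 0.073171.
d = −0.5·ln(0.878049) − 0.25·ln(0.853658) = −0.5·(-0.130053) − 0.25·(-0.158225) = 0.1046.

0.1046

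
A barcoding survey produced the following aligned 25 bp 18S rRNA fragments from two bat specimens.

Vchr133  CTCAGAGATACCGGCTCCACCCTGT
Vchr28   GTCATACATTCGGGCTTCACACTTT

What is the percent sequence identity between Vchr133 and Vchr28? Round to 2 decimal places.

The sequences differ at positions 1 (C/G), 5 (G/T), 7 (G/C), 10 (A/T), 12 (C/G), 17 (C/T), 21 (C/A), 24 (G/T).
17 of the 25 sites match, so the percent identity is 17/25 × 100 = 68.00%.

68.00%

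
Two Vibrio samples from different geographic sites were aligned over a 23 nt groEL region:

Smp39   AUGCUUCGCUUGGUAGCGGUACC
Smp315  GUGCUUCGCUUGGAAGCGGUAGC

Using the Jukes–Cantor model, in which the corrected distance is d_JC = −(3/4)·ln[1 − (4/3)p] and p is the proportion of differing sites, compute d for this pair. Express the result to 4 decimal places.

Mismatches occur at site 1 (A↔G), site 14 (U↔A), site 22 (C↔G).
p = 3/23 = 0.130435.
d = −0.75 · ln(1 − (4/3)·0.130435) = −0.75 · ln(0.826087) = −0.75 · (-0.191055) = 0.1433.

0.1433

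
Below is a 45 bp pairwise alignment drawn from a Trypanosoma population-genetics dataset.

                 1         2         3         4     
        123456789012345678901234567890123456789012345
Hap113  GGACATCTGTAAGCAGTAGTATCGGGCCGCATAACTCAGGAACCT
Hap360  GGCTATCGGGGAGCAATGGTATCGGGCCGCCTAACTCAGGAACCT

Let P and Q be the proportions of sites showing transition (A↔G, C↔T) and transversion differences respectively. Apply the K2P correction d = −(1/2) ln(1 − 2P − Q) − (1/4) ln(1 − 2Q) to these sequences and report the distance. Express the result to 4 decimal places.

Mismatches occur at site 3 (A/C, transversion), site 4 (C/T, transition), site 8 (T/G, transversion), site 10 (T/G, transversion), site 11 (A/G, transition), site 16 (G/A, transition), site 18 (A/G, transition), site 31 (A/C, transversion).
Of the 8 differences, 4 transitions and 4 transversions over 45 sites: P = 4/45 = 0.088889, Q = 4/45 = 0.088889.
d = −0.5·ln(0.733333) − 0.25·ln(0.822222) = −0.5·(-0.310155) − 0.25·(-0.195745) = 0.2040.

0.2040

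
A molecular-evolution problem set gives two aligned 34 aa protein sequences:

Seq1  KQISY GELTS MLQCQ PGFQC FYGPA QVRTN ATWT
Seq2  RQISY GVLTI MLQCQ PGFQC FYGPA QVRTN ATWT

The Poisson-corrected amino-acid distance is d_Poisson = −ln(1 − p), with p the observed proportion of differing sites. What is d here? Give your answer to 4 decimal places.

0.0924

The sequences differ at positions 1 (K/R), 7 (E/V), 10 (S/I).
p = 3/34 = 0.088235.
d = −ln(1 − 0.088235) = −ln(0.911765) = 0.0924.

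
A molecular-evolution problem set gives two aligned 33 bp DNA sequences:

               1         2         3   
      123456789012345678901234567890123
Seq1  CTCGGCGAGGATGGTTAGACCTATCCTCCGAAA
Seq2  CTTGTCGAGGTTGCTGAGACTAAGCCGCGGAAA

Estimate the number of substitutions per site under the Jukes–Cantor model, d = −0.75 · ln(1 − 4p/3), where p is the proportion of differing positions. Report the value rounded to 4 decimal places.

0.3882

Mismatches occur at site 3 (C↔T), site 5 (G↔T), site 11 (A↔T), site 14 (G↔C), site 16 (T↔G), site 21 (C↔T), site 22 (T↔A), site 24 (T↔G), site 27 (T↔G), site 29 (C↔G).
p = 10/33 = 0.303030.
d = −0.75 · ln(1 − (4/3)·0.303030) = −0.75 · ln(0.595960) = −0.75 · (-0.517582) = 0.3882.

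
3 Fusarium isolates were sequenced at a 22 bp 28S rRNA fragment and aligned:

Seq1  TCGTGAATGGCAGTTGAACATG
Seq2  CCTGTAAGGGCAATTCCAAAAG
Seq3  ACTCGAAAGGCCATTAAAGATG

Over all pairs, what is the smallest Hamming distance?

Pairwise Hamming distances:
  Seq1 vs Seq2: 10
  Seq1 vs Seq3: 8
  Seq2 vs Seq3: 9
The smallest is 8, between Seq1 and Seq3.

8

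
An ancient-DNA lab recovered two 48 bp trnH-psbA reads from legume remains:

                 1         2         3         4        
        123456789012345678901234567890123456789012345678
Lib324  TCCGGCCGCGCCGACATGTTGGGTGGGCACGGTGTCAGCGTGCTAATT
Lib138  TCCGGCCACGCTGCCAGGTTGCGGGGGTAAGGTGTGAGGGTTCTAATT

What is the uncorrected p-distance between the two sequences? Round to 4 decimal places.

Mismatches occur at site 8 (G↔A), site 12 (C↔T), site 14 (A↔C), site 17 (T↔G), site 22 (G↔C), site 24 (T↔G), site 28 (C↔T), site 30 (C↔A), site 36 (C↔G), site 39 (C↔G), site 42 (G↔T).
There are 11 differences over 48 sites, so p = 11/48 = 0.2292.

0.2292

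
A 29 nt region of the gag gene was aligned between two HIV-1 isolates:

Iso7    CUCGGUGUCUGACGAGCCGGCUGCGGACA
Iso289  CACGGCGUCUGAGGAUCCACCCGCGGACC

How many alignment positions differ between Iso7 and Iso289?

8

Differing sites — 2:U/A; 6:U/C; 13:C/G; 16:G/U; 19:G/A; 20:G/C; 22:U/C; 29:A/C.
That gives 8 mismatches out of 29 aligned sites, so the Hamming distance is 8.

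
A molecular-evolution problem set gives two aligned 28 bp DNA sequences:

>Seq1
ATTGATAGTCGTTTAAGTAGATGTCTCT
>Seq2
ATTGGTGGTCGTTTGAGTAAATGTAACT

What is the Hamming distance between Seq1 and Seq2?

6

Differing sites — 5:A/G; 7:A/G; 15:A/G; 20:G/A; 25:C/A; 26:T/A.
That gives 6 mismatches out of 28 aligned sites, so the Hamming distance is 6.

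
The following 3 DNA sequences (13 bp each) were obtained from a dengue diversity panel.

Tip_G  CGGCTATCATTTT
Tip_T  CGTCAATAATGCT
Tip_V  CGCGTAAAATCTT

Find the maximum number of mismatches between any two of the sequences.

Pairwise Hamming distances:
  Tip_G vs Tip_T: 5
  Tip_G vs Tip_V: 5
  Tip_T vs Tip_V: 6
The largest is 6, between Tip_T and Tip_V.

6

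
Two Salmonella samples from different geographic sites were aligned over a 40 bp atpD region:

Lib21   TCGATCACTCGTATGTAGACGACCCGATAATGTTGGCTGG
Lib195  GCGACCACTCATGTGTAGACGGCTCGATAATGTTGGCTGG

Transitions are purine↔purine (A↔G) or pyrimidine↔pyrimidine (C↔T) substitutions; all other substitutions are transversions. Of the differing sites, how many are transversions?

The sequences differ at positions 1 (T/G, transversion), 5 (T/C, transition), 11 (G/A, transition), 13 (A/G, transition), 22 (A/G, transition), 24 (C/T, transition).
Of the 6 differences, 5 transitions and 1 transversion, so the answer is 1.

1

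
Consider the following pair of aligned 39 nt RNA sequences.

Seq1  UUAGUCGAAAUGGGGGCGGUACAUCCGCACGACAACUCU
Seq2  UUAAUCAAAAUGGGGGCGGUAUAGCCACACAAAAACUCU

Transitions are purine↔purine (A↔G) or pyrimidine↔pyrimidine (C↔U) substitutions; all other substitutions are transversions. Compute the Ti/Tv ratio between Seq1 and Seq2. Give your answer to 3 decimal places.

The sequences differ at positions 4 (G/A, transition), 7 (G/A, transition), 22 (C/U, transition), 24 (U/G, transversion), 27 (G/A, transition), 31 (G/A, transition), 33 (C/A, transversion).
Of the 7 differences, 5 transitions and 2 transversions, so Ti/Tv = 5/2 = 2.500.

2.500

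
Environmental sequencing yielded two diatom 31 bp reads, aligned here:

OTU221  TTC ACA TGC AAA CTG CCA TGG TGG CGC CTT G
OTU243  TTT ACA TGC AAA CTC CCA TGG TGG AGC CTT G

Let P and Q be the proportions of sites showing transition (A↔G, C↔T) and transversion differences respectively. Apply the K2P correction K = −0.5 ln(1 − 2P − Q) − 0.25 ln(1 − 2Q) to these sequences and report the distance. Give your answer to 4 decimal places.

0.1036

Mismatches occur at site 3 (C/T, transition), site 15 (G/C, transversion), site 25 (C/A, transversion).
Of the 3 differences, 1 transition and 2 transversions over 31 sites: P = 1/31 = 0.032258, Q = 2/31 = 0.064516.
d = −0.5·ln(0.870968) − 0.25·ln(0.870968) = −0.5·(-0.138150) − 0.25·(-0.138150) = 0.1036.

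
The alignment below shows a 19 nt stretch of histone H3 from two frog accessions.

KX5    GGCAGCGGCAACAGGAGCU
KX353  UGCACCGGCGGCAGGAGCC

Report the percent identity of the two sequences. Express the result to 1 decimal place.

The sequences differ at positions 1 (G/U), 5 (G/C), 10 (A/G), 11 (A/G), 19 (U/C).
14 of the 19 sites match, so the percent identity is 14/19 × 100 = 73.7%.

73.7%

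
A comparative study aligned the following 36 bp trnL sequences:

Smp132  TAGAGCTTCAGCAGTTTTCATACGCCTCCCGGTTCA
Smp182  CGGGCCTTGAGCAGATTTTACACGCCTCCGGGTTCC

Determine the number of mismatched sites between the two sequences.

10

Differing sites — 1:T/C; 2:A/G; 4:A/G; 5:G/C; 9:C/G; 15:T/A; 19:C/T; 21:T/C; 30:C/G; 36:A/C.
That gives 10 mismatches out of 36 aligned sites, so the Hamming distance is 10.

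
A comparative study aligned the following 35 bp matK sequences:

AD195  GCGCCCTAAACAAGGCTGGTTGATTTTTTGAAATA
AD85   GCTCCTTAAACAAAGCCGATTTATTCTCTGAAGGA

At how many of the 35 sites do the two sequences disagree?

10

Differing sites — 3:G/T; 6:C/T; 14:G/A; 17:T/C; 19:G/A; 22:G/T; 26:T/C; 28:T/C; 33:A/G; 34:T/G.
That gives 10 mismatches out of 35 aligned sites, so the Hamming distance is 10.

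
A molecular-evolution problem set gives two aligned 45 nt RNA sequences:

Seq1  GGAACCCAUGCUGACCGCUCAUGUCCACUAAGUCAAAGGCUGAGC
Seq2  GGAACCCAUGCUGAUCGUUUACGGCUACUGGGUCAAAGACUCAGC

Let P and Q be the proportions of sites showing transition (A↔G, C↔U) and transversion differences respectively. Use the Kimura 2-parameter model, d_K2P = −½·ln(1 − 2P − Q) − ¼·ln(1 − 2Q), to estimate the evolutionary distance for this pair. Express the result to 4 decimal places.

0.2787

Differing sites — 15:C/U (Ti); 18:C/U (Ti); 20:C/U (Ti); 22:U/C (Ti); 24:U/G (Tv); 26:C/U (Ti); 30:A/G (Ti); 31:A/G (Ti); 39:G/A (Ti); 42:G/C (Tv).
Of the 10 differences, 8 transitions and 2 transversions over 45 sites: P = 8/45 = 0.177778, Q = 2/45 = 0.044444.
d = −0.5·ln(0.600000) − 0.25·ln(0.911112) = −0.5·(-0.510826) − 0.25·(-0.093089) = 0.2787.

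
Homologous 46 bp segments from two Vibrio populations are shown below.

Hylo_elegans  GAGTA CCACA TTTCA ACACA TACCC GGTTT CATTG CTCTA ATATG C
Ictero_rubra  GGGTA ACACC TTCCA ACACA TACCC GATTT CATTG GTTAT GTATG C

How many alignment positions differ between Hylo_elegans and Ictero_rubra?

Mismatches occur at site 2 (A→G), site 6 (C→A), site 10 (A→C), site 13 (T→C), site 27 (G→A), site 36 (C→G), site 38 (C→T), site 39 (T→A), site 40 (A→T), site 41 (A→G).
That gives 10 mismatches out of 46 aligned sites, so the Hamming distance is 10.

10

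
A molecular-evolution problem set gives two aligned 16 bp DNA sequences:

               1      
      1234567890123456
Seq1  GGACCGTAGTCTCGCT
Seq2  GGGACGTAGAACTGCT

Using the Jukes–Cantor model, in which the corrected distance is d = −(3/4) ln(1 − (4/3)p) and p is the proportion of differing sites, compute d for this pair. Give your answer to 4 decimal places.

0.5199

The sequences differ at positions 3 (A/G), 4 (C/A), 10 (T/A), 11 (C/A), 12 (T/C), 13 (C/T).
p = 6/16 = 0.375000.
d = −0.75 · ln(1 − (4/3)·0.375000) = −0.75 · ln(0.500000) = −0.75 · (-0.693147) = 0.5199.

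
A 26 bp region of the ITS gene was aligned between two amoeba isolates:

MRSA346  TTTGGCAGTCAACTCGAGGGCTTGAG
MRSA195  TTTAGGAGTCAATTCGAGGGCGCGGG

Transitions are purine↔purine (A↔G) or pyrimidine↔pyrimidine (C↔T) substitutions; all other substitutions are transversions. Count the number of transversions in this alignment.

2

The sequences differ at positions 4 (G/A, transition), 6 (C/G, transversion), 13 (C/T, transition), 22 (T/G, transversion), 23 (T/C, transition), 25 (A/G, transition).
Of the 6 differences, 4 transitions and 2 transversions, so the answer is 2.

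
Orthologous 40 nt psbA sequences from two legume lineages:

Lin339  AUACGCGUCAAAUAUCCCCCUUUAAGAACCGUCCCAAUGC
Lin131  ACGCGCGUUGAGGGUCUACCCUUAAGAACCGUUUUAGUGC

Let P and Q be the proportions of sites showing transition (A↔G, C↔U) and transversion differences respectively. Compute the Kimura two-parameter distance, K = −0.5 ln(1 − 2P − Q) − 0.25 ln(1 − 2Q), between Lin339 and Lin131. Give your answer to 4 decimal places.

Mismatches occur at site 2 (U↔C, transition), site 3 (A↔G, transition), site 9 (C↔U, transition), site 10 (A↔G, transition), site 12 (A↔G, transition), site 13 (U↔G, transversion), site 14 (A↔G, transition), site 17 (C↔U, transition), site 18 (C↔A, transversion), site 21 (U↔C, transition), site 33 (C↔U, transition), site 34 (C↔U, transition), site 35 (C↔U, transition), site 37 (A↔G, transition).
Of the 14 differences, 12 transitions and 2 transversions over 40 sites: P = 12/40 = 0.300000, Q = 2/40 = 0.050000.
d = −0.5·ln(0.350000) − 0.25·ln(0.900000) = −0.5·(-1.049822) − 0.25·(-0.105361) = 0.5513.

0.5513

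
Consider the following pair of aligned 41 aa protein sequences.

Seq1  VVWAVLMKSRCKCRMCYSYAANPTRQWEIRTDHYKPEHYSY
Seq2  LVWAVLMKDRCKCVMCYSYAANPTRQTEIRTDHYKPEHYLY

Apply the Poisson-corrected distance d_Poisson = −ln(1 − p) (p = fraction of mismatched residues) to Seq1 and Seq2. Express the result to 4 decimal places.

Differing sites — 1:V/L; 9:S/D; 14:R/V; 27:W/T; 40:S/L.
p = 5/41 = 0.121951.
d = −ln(1 − 0.121951) = −ln(0.878049) = 0.1301.

0.1301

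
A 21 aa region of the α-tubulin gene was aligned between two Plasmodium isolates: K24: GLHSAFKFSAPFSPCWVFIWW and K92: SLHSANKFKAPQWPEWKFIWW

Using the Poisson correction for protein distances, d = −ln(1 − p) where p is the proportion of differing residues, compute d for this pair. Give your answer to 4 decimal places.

0.4055

Differing sites — 1:G/S; 6:F/N; 9:S/K; 12:F/Q; 13:S/W; 15:C/E; 17:V/K.
p = 7/21 = 0.333333.
d = −ln(1 − 0.333333) = −ln(0.666667) = 0.4055.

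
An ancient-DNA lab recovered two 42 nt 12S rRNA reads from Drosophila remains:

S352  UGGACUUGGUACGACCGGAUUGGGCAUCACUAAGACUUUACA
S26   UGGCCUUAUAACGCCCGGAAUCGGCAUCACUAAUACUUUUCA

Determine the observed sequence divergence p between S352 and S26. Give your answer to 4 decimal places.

0.2143

The sequences differ at positions 4 (A/C), 8 (G/A), 9 (G/U), 10 (U/A), 14 (A/C), 20 (U/A), 22 (G/C), 34 (G/U), 40 (A/U).
There are 9 differences over 42 sites, so p = 9/42 = 0.2143.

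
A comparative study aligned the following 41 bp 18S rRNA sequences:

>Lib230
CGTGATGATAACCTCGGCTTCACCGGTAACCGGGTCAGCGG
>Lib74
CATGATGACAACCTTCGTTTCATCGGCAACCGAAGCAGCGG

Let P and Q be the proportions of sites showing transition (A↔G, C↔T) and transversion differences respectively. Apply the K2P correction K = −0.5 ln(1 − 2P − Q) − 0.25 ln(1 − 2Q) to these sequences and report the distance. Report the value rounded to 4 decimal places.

0.3147

Differing sites — 2:G/A (Ti); 9:T/C (Ti); 15:C/T (Ti); 16:G/C (Tv); 18:C/T (Ti); 23:C/T (Ti); 27:T/C (Ti); 33:G/A (Ti); 34:G/A (Ti); 35:T/G (Tv).
Of the 10 differences, 8 transitions and 2 transversions over 41 sites: P = 8/41 = 0.195122, Q = 2/41 = 0.048780.
d = −0.5·ln(0.560976) − 0.25·ln(0.902440) = −0.5·(-0.578077) − 0.25·(-0.102653) = 0.3147.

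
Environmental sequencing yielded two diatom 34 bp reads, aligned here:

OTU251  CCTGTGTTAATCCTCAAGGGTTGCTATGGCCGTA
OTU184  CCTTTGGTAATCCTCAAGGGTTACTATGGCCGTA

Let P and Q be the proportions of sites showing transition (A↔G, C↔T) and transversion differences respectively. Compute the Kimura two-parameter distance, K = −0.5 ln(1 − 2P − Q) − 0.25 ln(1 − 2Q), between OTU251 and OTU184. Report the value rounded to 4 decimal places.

Mismatches occur at site 4 (G→T, transversion), site 7 (T→G, transversion), site 23 (G→A, transition).
Of the 3 differences, 1 transition and 2 transversions over 34 sites: P = 1/34 = 0.029412, Q = 2/34 = 0.058824.
d = −0.5·ln(0.882352) − 0.25·ln(0.882352) = −0.5·(-0.125164) − 0.25·(-0.125164) = 0.0939.

0.0939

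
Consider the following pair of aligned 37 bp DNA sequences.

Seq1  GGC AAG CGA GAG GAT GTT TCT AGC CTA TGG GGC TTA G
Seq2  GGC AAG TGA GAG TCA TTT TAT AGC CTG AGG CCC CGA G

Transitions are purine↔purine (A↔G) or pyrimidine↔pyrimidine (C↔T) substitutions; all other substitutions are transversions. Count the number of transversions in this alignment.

The sequences differ at positions 7 (C/T, transition), 13 (G/T, transversion), 14 (A/C, transversion), 15 (T/A, transversion), 16 (G/T, transversion), 20 (C/A, transversion), 27 (A/G, transition), 28 (T/A, transversion), 31 (G/C, transversion), 32 (G/C, transversion), 34 (T/C, transition), 35 (T/G, transversion).
Of the 12 differences, 3 transitions and 9 transversions, so the answer is 9.

9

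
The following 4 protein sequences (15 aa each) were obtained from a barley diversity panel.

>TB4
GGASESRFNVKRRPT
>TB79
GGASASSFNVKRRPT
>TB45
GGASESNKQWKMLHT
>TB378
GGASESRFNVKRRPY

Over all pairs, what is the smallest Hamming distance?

1

Pairwise Hamming distances:
  TB4 vs TB79: 2
  TB4 vs TB45: 7
  TB4 vs TB378: 1
  TB79 vs TB45: 8
  TB79 vs TB378: 3
  TB45 vs TB378: 8
The smallest is 1, between TB4 and TB378.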